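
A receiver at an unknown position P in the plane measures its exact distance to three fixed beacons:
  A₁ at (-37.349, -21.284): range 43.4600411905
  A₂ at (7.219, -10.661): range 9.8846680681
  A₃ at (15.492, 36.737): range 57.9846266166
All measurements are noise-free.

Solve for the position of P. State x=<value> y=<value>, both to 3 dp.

x=6.104 y=-20.483

eq1: (x + 37.349)² + (y + 21.284)² = 43.4600411905²
eq2: (x − 7.219)² + (y + 10.661)² = 9.8846680681²
eq3: (x − 15.492)² + (y − 36.737)² = 57.9846266166²
eq2−eq3, eq2−eq1 (x²,y² cancel):
  16.546·x + 94.796·y = -1840.671910
  -89.136·x − 21.246·y = -108.882942
det = 16.546·-21.246 − 94.796·-89.136 = 8098.199940
x = (-1840.671910·-21.246 − 94.796·-108.882942) / 8098.199940 = 6.103651
y = (16.546·-108.882942 − -1840.671910·-89.136) / 8098.199940 = -20.482541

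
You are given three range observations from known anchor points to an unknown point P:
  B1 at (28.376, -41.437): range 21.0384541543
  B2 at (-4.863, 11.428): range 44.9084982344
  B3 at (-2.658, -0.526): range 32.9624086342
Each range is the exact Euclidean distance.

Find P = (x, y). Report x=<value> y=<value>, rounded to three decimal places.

eq1: (x − 28.376)² + (y + 41.437)² = 21.0384541543²
eq2: (x + 4.863)² + (y − 11.428)² = 44.9084982344²
eq3: (x + 2.658)² + (y + 0.526)² = 32.9624086342²
eq2−eq1, eq2−eq3 (x²,y² cancel):
  66.478·x − 105.730·y = 3942.131052
  4.410·x − 23.908·y = 783.346518
det = 66.478·-23.908 − -105.730·4.410 = -1123.086724
x = (3942.131052·-23.908 − -105.730·783.346518) / -1123.086724 = 10.173072
y = (66.478·783.346518 − 3942.131052·4.410) / -1123.086724 = -30.888542

x=10.173 y=-30.889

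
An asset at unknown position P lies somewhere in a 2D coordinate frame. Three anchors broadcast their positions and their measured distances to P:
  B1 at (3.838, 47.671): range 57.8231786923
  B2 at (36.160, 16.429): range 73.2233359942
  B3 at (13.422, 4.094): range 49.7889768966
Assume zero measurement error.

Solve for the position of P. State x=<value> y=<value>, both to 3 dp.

x=-36.328 y=6.075

eq1: (x − 3.838)² + (y − 47.671)² = 57.8231786923²
eq2: (x − 36.160)² + (y − 16.429)² = 73.2233359942²
eq3: (x − 13.422)² + (y − 4.094)² = 49.7889768966²
eq1−eq2, eq1−eq3 (x²,y² cancel):
  64.644·x − 62.484·y = -2727.933784
  19.168·x − 87.154·y = -1225.765791
det = 64.644·-87.154 − -62.484·19.168 = -4436.289864
x = (-2727.933784·-87.154 − -62.484·-1225.765791) / -4436.289864 = -36.327561
y = (64.644·-1225.765791 − -2727.933784·19.168) / -4436.289864 = 6.074754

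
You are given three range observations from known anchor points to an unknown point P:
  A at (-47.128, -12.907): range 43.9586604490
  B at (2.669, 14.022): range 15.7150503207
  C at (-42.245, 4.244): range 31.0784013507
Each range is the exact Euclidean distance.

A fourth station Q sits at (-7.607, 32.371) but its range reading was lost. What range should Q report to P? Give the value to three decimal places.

18.358

eq1: (x + 47.128)² + (y + 12.907)² = 43.9586604490²
eq2: (x − 2.669)² + (y − 14.022)² = 15.7150503207²
eq3: (x + 42.245)² + (y − 4.244)² = 31.0784013507²
eq1−eq3, eq1−eq2 (x²,y² cancel):
  9.766·x + 34.302·y = 381.509326
  99.594·x + 53.858·y = -498.497966
det = 9.766·53.858 − 34.302·99.594 = -2890.296160
x = (381.509326·53.858 − 34.302·-498.497966) / -2890.296160 = -13.025242
y = (9.766·-498.497966 − 381.509326·99.594) / -2890.296160 = 14.830442
|P − Q| = √((-13.025242 − -7.607)² + (14.830442 − 32.371)²) = 18.358336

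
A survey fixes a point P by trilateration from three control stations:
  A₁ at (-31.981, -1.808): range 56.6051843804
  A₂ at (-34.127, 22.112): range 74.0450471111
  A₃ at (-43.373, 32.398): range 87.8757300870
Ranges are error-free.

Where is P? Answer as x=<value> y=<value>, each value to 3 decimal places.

eq1: (x + 31.981)² + (y + 1.808)² = 56.6051843804²
eq2: (x + 34.127)² + (y − 22.112)² = 74.0450471111²
eq3: (x + 43.373)² + (y − 32.398)² = 87.8757300870²
eq3−eq1, eq3−eq2 (x²,y² cancel):
  22.784·x − 68.412·y = 2613.202732
  18.492·x − 20.572·y = 962.220077
det = 22.784·-20.572 − -68.412·18.492 = 796.362256
x = (2613.202732·-20.572 − -68.412·962.220077) / 796.362256 = 15.154653
y = (22.784·962.220077 − 2613.202732·18.492) / 796.362256 = -33.150896

x=15.155 y=-33.151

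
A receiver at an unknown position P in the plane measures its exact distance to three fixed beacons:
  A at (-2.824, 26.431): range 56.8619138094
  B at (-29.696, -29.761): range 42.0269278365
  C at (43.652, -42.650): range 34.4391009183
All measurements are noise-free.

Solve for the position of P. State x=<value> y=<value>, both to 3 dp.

x=12.308 y=-28.380

eq1: (x + 2.824)² + (y − 26.431)² = 56.8619138094²
eq2: (x + 29.696)² + (y + 29.761)² = 42.0269278365²
eq3: (x − 43.652)² + (y + 42.650)² = 34.4391009183²
eq1−eq2, eq1−eq3 (x²,y² cancel):
  -53.744·x − 112.384·y = 2528.011379
  92.952·x − 138.162·y = 5065.172437
det = -53.744·-138.162 − -112.384·92.952 = 17871.696096
x = (2528.011379·-138.162 − -112.384·5065.172437) / 17871.696096 = 12.308246
y = (-53.744·5065.172437 − 2528.011379·92.952) / 17871.696096 = -28.380426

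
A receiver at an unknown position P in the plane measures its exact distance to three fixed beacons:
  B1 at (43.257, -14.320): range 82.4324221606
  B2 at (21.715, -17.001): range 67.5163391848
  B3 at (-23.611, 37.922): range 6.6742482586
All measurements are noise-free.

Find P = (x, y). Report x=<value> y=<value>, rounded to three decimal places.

eq1: (x − 43.257)² + (y + 14.320)² = 82.4324221606²
eq2: (x − 21.715)² + (y + 17.001)² = 67.5163391848²
eq3: (x + 23.611)² + (y − 37.922)² = 6.6742482586²
eq1−eq3, eq1−eq2 (x²,y² cancel):
  -133.736·x + 104.484·y = 6669.885589
  -43.084·x − 5.362·y = 920.992943
det = -133.736·-5.362 − 104.484·-43.084 = 5218.681088
x = (6669.885589·-5.362 − 104.484·920.992943) / 5218.681088 = -25.292397
y = (-133.736·920.992943 − 6669.885589·-43.084) / 5218.681088 = 31.463014

x=-25.292 y=31.463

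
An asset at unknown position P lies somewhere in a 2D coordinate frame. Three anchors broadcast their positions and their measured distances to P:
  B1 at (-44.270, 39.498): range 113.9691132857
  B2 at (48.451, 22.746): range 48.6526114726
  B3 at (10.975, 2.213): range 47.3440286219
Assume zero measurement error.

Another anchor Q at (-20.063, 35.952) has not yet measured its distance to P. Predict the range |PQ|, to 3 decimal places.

92.763

eq1: (x + 44.270)² + (y − 39.498)² = 113.9691132857²
eq2: (x − 48.451)² + (y − 22.746)² = 48.6526114726²
eq3: (x − 10.975)² + (y − 2.213)² = 47.3440286219²
eq2−eq3, eq2−eq1 (x²,y² cancel):
  -74.952·x − 41.066·y = -2613.912366
  -185.442·x + 33.504·y = -9966.837193
det = -74.952·33.504 − -41.066·-185.442 = -10126.552980
x = (-2613.912366·33.504 − -41.066·-9966.837193) / -10126.552980 = 49.066514
y = (-74.952·-9966.837193 − -2613.912366·-185.442) / -10126.552980 = -25.902718
|P − Q| = √((49.066514 − -20.063)² + (-25.902718 − 35.952)²) = 92.762578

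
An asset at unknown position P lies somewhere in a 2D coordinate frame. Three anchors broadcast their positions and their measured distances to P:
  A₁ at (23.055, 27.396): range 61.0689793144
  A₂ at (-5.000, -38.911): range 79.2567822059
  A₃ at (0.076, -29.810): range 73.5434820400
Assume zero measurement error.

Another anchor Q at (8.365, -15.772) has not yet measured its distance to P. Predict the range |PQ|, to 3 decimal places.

67.306

eq1: (x − 23.055)² + (y − 27.396)² = 61.0689793144²
eq2: (x + 5.000)² + (y + 38.911)² = 79.2567822059²
eq3: (x − 0.076)² + (y + 29.810)² = 73.5434820400²
eq2−eq3, eq2−eq1 (x²,y² cancel):
  10.152·x + 18.202·y = 222.569730
  56.110·x + 132.614·y = 2295.225211
det = 10.152·132.614 − 18.202·56.110 = 324.983108
x = (222.569730·132.614 − 18.202·2295.225211) / 324.983108 = -37.730660
y = (10.152·2295.225211 − 222.569730·56.110) / 324.983108 = 33.271695
|P − Q| = √((-37.730660 − 8.365)² + (33.271695 − -15.772)²) = 67.305972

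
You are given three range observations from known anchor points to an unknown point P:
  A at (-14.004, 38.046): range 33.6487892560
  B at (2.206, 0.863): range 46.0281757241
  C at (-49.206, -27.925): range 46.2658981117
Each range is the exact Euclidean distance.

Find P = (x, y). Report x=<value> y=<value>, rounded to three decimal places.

eq1: (x + 14.004)² + (y − 38.046)² = 33.6487892560²
eq2: (x − 2.206)² + (y − 0.863)² = 46.0281757241²
eq3: (x + 49.206)² + (y + 27.925)² = 46.2658981117²
eq3−eq2, eq3−eq1 (x²,y² cancel):
  102.824·x + 57.576·y = -3173.484488
  70.404·x + 131.942·y = -549.133619
det = 102.824·131.942 − 57.576·70.404 = 9513.223504
x = (-3173.484488·131.942 − 57.576·-549.133619) / 9513.223504 = -40.690621
y = (102.824·-549.133619 − -3173.484488·70.404) / 9513.223504 = 17.550506

x=-40.691 y=17.551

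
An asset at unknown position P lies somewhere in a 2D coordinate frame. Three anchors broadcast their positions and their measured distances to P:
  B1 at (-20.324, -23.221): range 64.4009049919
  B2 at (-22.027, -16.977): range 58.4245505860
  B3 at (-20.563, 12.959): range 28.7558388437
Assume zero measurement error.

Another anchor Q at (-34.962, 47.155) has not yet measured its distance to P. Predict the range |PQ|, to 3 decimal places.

22.489

eq1: (x + 20.324)² + (y + 23.221)² = 64.4009049919²
eq2: (x + 22.027)² + (y + 16.977)² = 58.4245505860²
eq3: (x + 20.563)² + (y − 12.959)² = 28.7558388437²
eq1−eq3, eq1−eq2 (x²,y² cancel):
  -0.478·x + 72.360·y = 2959.071129
  -3.406·x + 12.488·y = 555.175894
det = -0.478·12.488 − 72.360·-3.406 = 240.488896
x = (2959.071129·12.488 − 72.360·555.175894) / 240.488896 = -13.387925
y = (-0.478·555.175894 − 2959.071129·-3.406) / 240.488896 = 40.805303
|P − Q| = √((-13.387925 − -34.962)² + (40.805303 − 47.155)²) = 22.489094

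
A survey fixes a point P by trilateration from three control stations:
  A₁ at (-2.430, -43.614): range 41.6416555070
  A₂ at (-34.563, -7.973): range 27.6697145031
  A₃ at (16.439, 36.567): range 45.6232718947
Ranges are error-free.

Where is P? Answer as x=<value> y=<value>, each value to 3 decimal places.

eq1: (x + 2.430)² + (y + 43.614)² = 41.6416555070²
eq2: (x + 34.563)² + (y + 7.973)² = 27.6697145031²
eq3: (x − 16.439)² + (y − 36.567)² = 45.6232718947²
eq3−eq2, eq3−eq1 (x²,y² cancel):
  -102.004·x − 89.080·y = 966.653326
  -37.738·x − 160.362·y = 648.155151
det = -102.004·-160.362 − -89.080·-37.738 = 12995.864408
x = (966.653326·-160.362 − -89.080·648.155151) / 12995.864408 = -7.485212
y = (-102.004·648.155151 − 966.653326·-37.738) / 12995.864408 = -2.280330

x=-7.485 y=-2.280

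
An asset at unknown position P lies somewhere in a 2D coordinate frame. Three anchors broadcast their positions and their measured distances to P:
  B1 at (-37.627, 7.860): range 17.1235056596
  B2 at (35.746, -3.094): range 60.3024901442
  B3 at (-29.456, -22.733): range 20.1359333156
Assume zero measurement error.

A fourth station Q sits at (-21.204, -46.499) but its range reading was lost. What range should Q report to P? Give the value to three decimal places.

43.426

eq1: (x + 37.627)² + (y − 7.860)² = 17.1235056596²
eq2: (x − 35.746)² + (y + 3.094)² = 60.3024901442²
eq3: (x + 29.456)² + (y + 22.733)² = 20.1359333156²
eq3−eq2, eq3−eq1 (x²,y² cancel):
  130.404·x + 39.278·y = -3328.030380
  -16.342·x + 61.186·y = 205.366868
det = 130.404·61.186 − 39.278·-16.342 = 8620.780220
x = (-3328.030380·61.186 − 39.278·205.366868) / 8620.780220 = -24.556393
y = (130.404·205.366868 − -3328.030380·-16.342) / 8620.780220 = -3.202264
|P − Q| = √((-24.556393 − -21.204)² + (-3.202264 − -46.499)²) = 43.426327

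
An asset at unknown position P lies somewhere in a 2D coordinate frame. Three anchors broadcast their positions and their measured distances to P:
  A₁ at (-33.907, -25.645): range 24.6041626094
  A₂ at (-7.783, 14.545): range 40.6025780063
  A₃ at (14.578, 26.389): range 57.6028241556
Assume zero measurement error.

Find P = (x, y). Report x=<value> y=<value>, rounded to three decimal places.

x=-9.306 y=-26.029

eq1: (x + 33.907)² + (y + 25.645)² = 24.6041626094²
eq2: (x + 7.783)² + (y − 14.545)² = 40.6025780063²
eq3: (x − 14.578)² + (y − 26.389)² = 57.6028241556²
eq2−eq3, eq2−eq1 (x²,y² cancel):
  44.722·x + 23.688·y = -1032.750719
  -52.248·x − 80.380·y = 2578.423083
det = 44.722·-80.380 − 23.688·-52.248 = -2357.103736
x = (-1032.750719·-80.380 − 23.688·2578.423083) / -2357.103736 = -9.305834
y = (44.722·2578.423083 − -1032.750719·-52.248) / -2357.103736 = -26.029010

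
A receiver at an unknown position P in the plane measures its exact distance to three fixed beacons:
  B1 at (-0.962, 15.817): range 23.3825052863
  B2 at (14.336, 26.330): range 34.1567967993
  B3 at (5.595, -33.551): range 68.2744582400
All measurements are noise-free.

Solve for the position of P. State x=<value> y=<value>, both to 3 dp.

x=-19.635 y=29.891

eq1: (x + 0.962)² + (y − 15.817)² = 23.3825052863²
eq2: (x − 14.336)² + (y − 26.330)² = 34.1567967993²
eq3: (x − 5.595)² + (y + 33.551)² = 68.2744582400²
eq2−eq1, eq2−eq3 (x²,y² cancel):
  -30.596·x − 21.026·y = -27.741649
  -17.482·x − 119.762·y = -3236.531050
det = -30.596·-119.762 − -21.026·-17.482 = 3296.661620
x = (-27.741649·-119.762 − -21.026·-3236.531050) / 3296.661620 = -19.634683
y = (-30.596·-3236.531050 − -27.741649·-17.482) / 3296.661620 = 29.890822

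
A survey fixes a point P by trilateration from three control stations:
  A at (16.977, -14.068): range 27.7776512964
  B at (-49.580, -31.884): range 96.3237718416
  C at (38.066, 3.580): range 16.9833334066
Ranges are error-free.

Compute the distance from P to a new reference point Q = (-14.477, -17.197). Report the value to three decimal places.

59.382

eq1: (x − 16.977)² + (y + 14.068)² = 27.7776512964²
eq2: (x + 49.580)² + (y + 31.884)² = 96.3237718416²
eq3: (x − 38.066)² + (y − 3.580)² = 16.9833334066²
eq3−eq2, eq3−eq1 (x²,y² cancel):
  -175.292·x − 70.928·y = -6976.906308
  -42.178·x − 35.296·y = -1458.873901
det = -175.292·-35.296 − -70.928·-42.178 = 3195.505248
x = (-6976.906308·-35.296 − -70.928·-1458.873901) / 3195.505248 = 44.682097
y = (-175.292·-1458.873901 − -6976.906308·-42.178) / 3195.505248 = -12.061639
|P − Q| = √((44.682097 − -14.477)² + (-12.061639 − -17.197)²) = 59.381569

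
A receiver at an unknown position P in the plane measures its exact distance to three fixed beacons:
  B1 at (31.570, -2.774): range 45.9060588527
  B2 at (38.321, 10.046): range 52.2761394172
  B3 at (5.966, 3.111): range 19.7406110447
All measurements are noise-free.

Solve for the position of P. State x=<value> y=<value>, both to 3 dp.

x=-13.697 y=4.858

eq1: (x − 31.570)² + (y + 2.774)² = 45.9060588527²
eq2: (x − 38.321)² + (y − 10.046)² = 52.2761394172²
eq3: (x − 5.966)² + (y − 3.111)² = 19.7406110447²
eq3−eq1, eq3−eq2 (x²,y² cancel):
  51.208·x − 11.770·y = -758.586016
  64.710·x + 13.870·y = -818.953348
det = 51.208·13.870 − -11.770·64.710 = 1471.891660
x = (-758.586016·13.870 − -11.770·-818.953348) / 1471.891660 = -13.697115
y = (51.208·-818.953348 − -758.586016·64.710) / 1471.891660 = 4.858468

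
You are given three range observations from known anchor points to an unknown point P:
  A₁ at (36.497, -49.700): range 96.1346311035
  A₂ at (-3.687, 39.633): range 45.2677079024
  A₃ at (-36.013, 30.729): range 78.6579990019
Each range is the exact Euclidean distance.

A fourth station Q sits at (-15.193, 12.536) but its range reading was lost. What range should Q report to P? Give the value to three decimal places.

65.641

eq1: (x − 36.497)² + (y + 49.700)² = 96.1346311035²
eq2: (x + 3.687)² + (y − 39.633)² = 45.2677079024²
eq3: (x + 36.013)² + (y − 30.729)² = 78.6579990019²
eq2−eq3, eq2−eq1 (x²,y² cancel):
  -64.652·x − 17.808·y = -3481.076476
  80.368·x − 178.666·y = -4974.949568
det = -64.652·-178.666 − -17.808·80.368 = 12982.307576
x = (-3481.076476·-178.666 − -17.808·-4974.949568) / 12982.307576 = 41.083305
y = (-64.652·-4974.949568 − -3481.076476·80.368) / 12982.307576 = 46.325169
|P − Q| = √((41.083305 − -15.193)² + (46.325169 − 12.536)²) = 65.640921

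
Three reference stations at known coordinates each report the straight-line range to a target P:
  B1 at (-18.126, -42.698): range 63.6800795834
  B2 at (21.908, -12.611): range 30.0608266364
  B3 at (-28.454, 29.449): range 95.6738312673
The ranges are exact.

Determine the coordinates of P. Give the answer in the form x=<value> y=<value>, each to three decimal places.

x=44.687 y=-32.226

eq1: (x + 18.126)² + (y + 42.698)² = 63.6800795834²
eq2: (x − 21.908)² + (y + 12.611)² = 30.0608266364²
eq3: (x + 28.454)² + (y − 29.449)² = 95.6738312673²
eq1−eq3, eq1−eq2 (x²,y² cancel):
  -20.656·x + 144.294·y = -5573.126817
  80.068·x + 60.174·y = 1638.825943
det = -20.656·60.174 − 144.294·80.068 = -12796.286136
x = (-5573.126817·60.174 − 144.294·1638.825943) / -12796.286136 = 44.687191
y = (-20.656·1638.825943 − -5573.126817·80.068) / -12796.286136 = -32.226345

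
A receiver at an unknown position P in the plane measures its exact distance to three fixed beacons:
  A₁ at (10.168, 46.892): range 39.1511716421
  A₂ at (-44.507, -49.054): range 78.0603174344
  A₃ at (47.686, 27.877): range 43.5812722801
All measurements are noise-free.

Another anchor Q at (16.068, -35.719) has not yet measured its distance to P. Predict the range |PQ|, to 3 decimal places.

eq1: (x − 10.168)² + (y − 46.892)² = 39.1511716421²
eq2: (x + 44.507)² + (y + 49.054)² = 78.0603174344²
eq3: (x − 47.686)² + (y − 27.877)² = 43.5812722801²
eq1−eq2, eq1−eq3 (x²,y² cancel):
  -109.350·x − 191.892·y = -2475.678840
  75.036·x − 38.030·y = 382.320784
det = -109.350·-38.030 − -191.892·75.036 = 18557.388612
x = (-2475.678840·-38.030 − -191.892·382.320784) / 18557.388612 = 9.026829
y = (-109.350·382.320784 − -2475.678840·75.036) / 18557.388612 = 7.757463
|P − Q| = √((9.026829 − 16.068)² + (7.757463 − -35.719)²) = 44.042944

44.043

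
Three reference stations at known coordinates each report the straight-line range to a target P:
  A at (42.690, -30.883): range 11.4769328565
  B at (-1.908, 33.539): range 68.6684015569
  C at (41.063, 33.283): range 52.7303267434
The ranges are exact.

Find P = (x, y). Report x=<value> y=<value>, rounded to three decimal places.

x=41.776 y=-19.443

eq1: (x − 42.690)² + (y + 30.883)² = 11.4769328565²
eq2: (x + 1.908)² + (y − 33.539)² = 68.6684015569²
eq3: (x − 41.063)² + (y − 33.283)² = 52.7303267434²
eq2−eq3, eq2−eq1 (x²,y² cancel):
  85.942·x − 0.512·y = 3600.285087
  89.196·x − 128.844·y = 6231.320189
det = 85.942·-128.844 − -0.512·89.196 = -11027.442696
x = (3600.285087·-128.844 − -0.512·6231.320189) / -11027.442696 = 41.776204
y = (85.942·6231.320189 − 3600.285087·89.196) / -11027.442696 = -19.442503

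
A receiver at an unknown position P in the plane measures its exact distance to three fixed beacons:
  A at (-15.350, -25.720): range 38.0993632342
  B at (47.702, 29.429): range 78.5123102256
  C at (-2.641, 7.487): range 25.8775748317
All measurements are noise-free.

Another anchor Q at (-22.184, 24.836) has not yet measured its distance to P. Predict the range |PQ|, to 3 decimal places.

16.008

eq1: (x + 15.350)² + (y + 25.720)² = 38.0993632342²
eq2: (x − 47.702)² + (y − 29.429)² = 78.5123102256²
eq3: (x + 2.641)² + (y − 7.487)² = 25.8775748317²
eq3−eq2, eq3−eq1 (x²,y² cancel):
  100.686·x + 43.884·y = -2416.017183
  -25.418·x − 66.414·y = 52.198250
det = 100.686·-66.414 − 43.884·-25.418 = -5571.516492
x = (-2416.017183·-66.414 − 43.884·52.198250) / -5571.516492 = -28.388446
y = (100.686·52.198250 − -2416.017183·-25.418) / -5571.516492 = 10.078888
|P − Q| = √((-28.388446 − -22.184)² + (10.078888 − 24.836)²) = 16.008357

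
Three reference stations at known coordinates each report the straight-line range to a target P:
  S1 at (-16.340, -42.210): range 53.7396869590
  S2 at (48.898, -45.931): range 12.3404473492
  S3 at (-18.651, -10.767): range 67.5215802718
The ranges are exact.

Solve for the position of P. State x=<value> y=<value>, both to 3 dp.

eq1: (x + 16.340)² + (y + 42.210)² = 53.7396869590²
eq2: (x − 48.898)² + (y + 45.931)² = 12.3404473492²
eq3: (x + 18.651)² + (y + 10.767)² = 67.5215802718²
eq2−eq3, eq2−eq1 (x²,y² cancel):
  -135.098·x + 70.328·y = -8443.760237
  -130.476·x + 7.442·y = -5187.658779
det = -135.098·7.442 − 70.328·-130.476 = 8170.716812
x = (-8443.760237·7.442 − 70.328·-5187.658779) / 8170.716812 = 36.961164
y = (-135.098·-5187.658779 − -8443.760237·-130.476) / 8170.716812 = -49.061269

x=36.961 y=-49.061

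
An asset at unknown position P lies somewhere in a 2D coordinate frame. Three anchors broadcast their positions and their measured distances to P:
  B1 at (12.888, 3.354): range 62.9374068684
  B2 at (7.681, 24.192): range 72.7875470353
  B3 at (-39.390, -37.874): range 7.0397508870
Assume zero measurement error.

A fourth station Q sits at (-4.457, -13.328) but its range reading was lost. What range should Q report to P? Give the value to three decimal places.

eq1: (x − 12.888)² + (y − 3.354)² = 62.9374068684²
eq2: (x − 7.681)² + (y − 24.192)² = 72.7875470353²
eq3: (x + 39.390)² + (y + 37.874)² = 7.0397508870²
eq3−eq1, eq3−eq2 (x²,y² cancel):
  104.556·x + 82.456·y = -6720.221207
  94.142·x + 124.132·y = -7590.230262
det = 104.556·124.132 − 82.456·94.142 = 5216.172640
x = (-6720.221207·124.132 − 82.456·-7590.230262) / 5216.172640 = -39.940103
y = (104.556·-7590.230262 − -6720.221207·94.142) / 5216.172640 = -30.855775
|P − Q| = √((-39.940103 − -4.457)² + (-30.855775 − -13.328)²) = 39.576173

39.576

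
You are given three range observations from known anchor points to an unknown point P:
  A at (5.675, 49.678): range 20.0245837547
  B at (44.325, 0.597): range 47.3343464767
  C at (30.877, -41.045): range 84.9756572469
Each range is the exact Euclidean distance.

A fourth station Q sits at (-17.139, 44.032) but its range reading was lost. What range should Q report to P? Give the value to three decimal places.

41.931

eq1: (x − 5.675)² + (y − 49.678)² = 20.0245837547²
eq2: (x − 44.325)² + (y − 0.597)² = 47.3343464767²
eq3: (x − 30.877)² + (y + 41.045)² = 84.9756572469²
eq1−eq3, eq1−eq2 (x²,y² cancel):
  50.404·x − 181.446·y = -6681.906525
  77.300·x − 98.162·y = -2374.603677
det = 50.404·-98.162 − -181.446·77.300 = 9078.018352
x = (-6681.906525·-98.162 − -181.446·-2374.603677) / 9078.018352 = 24.790319
y = (50.404·-2374.603677 − -6681.906525·77.300) / 9078.018352 = 43.712387
|P − Q| = √((24.790319 − -17.139)² + (43.712387 − 44.032)²) = 41.930537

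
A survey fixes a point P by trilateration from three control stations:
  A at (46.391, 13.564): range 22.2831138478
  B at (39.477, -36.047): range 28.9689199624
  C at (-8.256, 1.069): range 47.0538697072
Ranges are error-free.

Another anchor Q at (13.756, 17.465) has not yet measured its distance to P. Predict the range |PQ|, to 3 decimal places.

eq1: (x − 46.391)² + (y − 13.564)² = 22.2831138478²
eq2: (x − 39.477)² + (y + 36.047)² = 28.9689199624²
eq3: (x + 8.256)² + (y − 1.069)² = 47.0538697072²
eq3−eq2, eq3−eq1 (x²,y² cancel):
  95.466·x − 74.232·y = 4163.383772
  109.294·x + 24.990·y = 3984.332172
det = 95.466·24.990 − -74.232·109.294 = 10498.807548
x = (4163.383772·24.990 − -74.232·3984.332172) / 10498.807548 = 38.081268
y = (95.466·3984.332172 − 4163.383772·109.294) / 10498.807548 = -7.111723
|P − Q| = √((38.081268 − 13.756)² + (-7.111723 − 17.465)²) = 34.579387

34.579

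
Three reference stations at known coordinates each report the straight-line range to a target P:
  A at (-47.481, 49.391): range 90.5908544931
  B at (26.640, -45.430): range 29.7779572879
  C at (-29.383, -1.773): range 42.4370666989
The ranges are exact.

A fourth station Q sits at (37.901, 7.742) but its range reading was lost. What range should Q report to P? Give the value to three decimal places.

42.765

eq1: (x + 47.481)² + (y − 49.391)² = 90.5908544931²
eq2: (x − 26.640)² + (y + 45.430)² = 29.7779572879²
eq3: (x + 29.383)² + (y + 1.773)² = 42.4370666989²
eq2−eq3, eq2−eq1 (x²,y² cancel):
  -112.046·x + 87.314·y = -2821.248172
  -148.242·x + 189.642·y = -5399.634436
det = -112.046·189.642 − 87.314·-148.242 = -8305.025544
x = (-2821.248172·189.642 − 87.314·-5399.634436) / -8305.025544 = 7.653615
y = (-112.046·-5399.634436 − -2821.248172·-148.242) / -8305.025544 = -22.489993
|P − Q| = √((7.653615 − 37.901)² + (-22.489993 − 7.742)²) = 42.765380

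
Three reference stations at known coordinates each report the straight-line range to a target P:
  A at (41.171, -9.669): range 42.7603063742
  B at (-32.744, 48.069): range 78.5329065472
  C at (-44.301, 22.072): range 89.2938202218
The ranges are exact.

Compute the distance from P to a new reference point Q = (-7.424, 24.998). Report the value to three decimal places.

eq1: (x − 41.171)² + (y + 9.669)² = 42.7603063742²
eq2: (x + 32.744)² + (y − 48.069)² = 78.5329065472²
eq3: (x + 44.301)² + (y − 22.072)² = 89.2938202218²
eq1−eq3, eq1−eq2 (x²,y² cancel):
  -170.944·x + 63.482·y = -5483.731546
  -147.830·x + 115.476·y = -2744.716115
det = -170.944·115.476 − 63.482·-147.830 = -10355.385284
x = (-5483.731546·115.476 − 63.482·-2744.716115) / -10355.385284 = 44.324697
y = (-170.944·-2744.716115 − -5483.731546·-147.830) / -10355.385284 = 32.974851
|P − Q| = √((44.324697 − -7.424)² + (32.974851 − 24.998)²) = 52.359887

52.360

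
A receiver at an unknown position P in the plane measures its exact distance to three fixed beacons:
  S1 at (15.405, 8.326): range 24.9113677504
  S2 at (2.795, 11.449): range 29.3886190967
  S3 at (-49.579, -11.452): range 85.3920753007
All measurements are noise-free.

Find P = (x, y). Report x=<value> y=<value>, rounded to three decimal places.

x=24.132 y=31.659

eq1: (x − 15.405)² + (y − 8.326)² = 24.9113677504²
eq2: (x − 2.795)² + (y − 11.449)² = 29.3886190967²
eq3: (x + 49.579)² + (y + 11.452)² = 85.3920753007²
eq2−eq1, eq2−eq3 (x²,y² cancel):
  25.220·x − 6.246·y = 410.859364
  -104.748·x − 45.802·y = -3977.781673
det = 25.220·-45.802 − -6.246·-104.748 = -1809.382448
x = (410.859364·-45.802 − -6.246·-3977.781673) / -1809.382448 = 24.131662
y = (25.220·-3977.781673 − 410.859364·-104.748) / -1809.382448 = 31.658844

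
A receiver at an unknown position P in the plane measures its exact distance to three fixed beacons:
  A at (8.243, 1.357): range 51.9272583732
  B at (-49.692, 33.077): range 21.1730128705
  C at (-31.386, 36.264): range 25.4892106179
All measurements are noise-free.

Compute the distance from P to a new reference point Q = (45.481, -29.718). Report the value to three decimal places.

97.733

eq1: (x − 8.243)² + (y − 1.357)² = 51.9272583732²
eq2: (x + 49.692)² + (y − 33.077)² = 21.1730128705²
eq3: (x + 31.386)² + (y − 36.264)² = 25.4892106179²
eq2−eq3, eq2−eq1 (x²,y² cancel):
  36.612·x + 6.374·y = -1464.627485
  115.870·x − 63.440·y = -5741.737983
det = 36.612·-63.440 − 6.374·115.870 = -3061.220660
x = (-1464.627485·-63.440 − 6.374·-5741.737983) / -3061.220660 = -42.307896
y = (36.612·-5741.737983 − -1464.627485·115.870) / -3061.220660 = 13.233324
|P − Q| = √((-42.307896 − 45.481)² + (13.233324 − -29.718)²) = 97.732832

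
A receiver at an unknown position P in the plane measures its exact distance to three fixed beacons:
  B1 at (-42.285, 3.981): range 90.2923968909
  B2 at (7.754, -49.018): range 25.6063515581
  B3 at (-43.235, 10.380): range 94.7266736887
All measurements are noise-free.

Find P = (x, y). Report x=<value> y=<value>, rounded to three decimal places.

eq1: (x + 42.285)² + (y − 3.981)² = 90.2923968909²
eq2: (x − 7.754)² + (y + 49.018)² = 25.6063515581²
eq3: (x + 43.235)² + (y − 10.380)² = 94.7266736887²
eq1−eq3, eq1−eq2 (x²,y² cancel):
  -1.900·x + 12.798·y = -647.285733
  100.078·x − 105.998·y = 8156.050950
det = -1.900·-105.998 − 12.798·100.078 = -1079.402044
x = (-647.285733·-105.998 − 12.798·8156.050950) / -1079.402044 = 33.138854
y = (-1.900·8156.050950 − -647.285733·100.078) / -1079.402044 = -45.657283

x=33.139 y=-45.657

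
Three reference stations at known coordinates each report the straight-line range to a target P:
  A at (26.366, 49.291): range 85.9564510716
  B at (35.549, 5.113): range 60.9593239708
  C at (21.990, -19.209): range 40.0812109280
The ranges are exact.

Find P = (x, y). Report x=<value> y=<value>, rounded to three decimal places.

x=-17.742 y=-24.485

eq1: (x − 26.366)² + (y − 49.291)² = 85.9564510716²
eq2: (x − 35.549)² + (y − 5.113)² = 60.9593239708²
eq3: (x − 21.990)² + (y + 19.209)² = 40.0812109280²
eq1−eq2, eq1−eq3 (x²,y² cancel):
  18.366·x − 88.356·y = 1837.577835
  -8.752·x − 137.000·y = 3509.785155
det = 18.366·-137.000 − -88.356·-8.752 = -3289.433712
x = (1837.577835·-137.000 − -88.356·3509.785155) / -3289.433712 = -17.742389
y = (18.366·3509.785155 − 1837.577835·-8.752) / -3289.433712 = -24.485429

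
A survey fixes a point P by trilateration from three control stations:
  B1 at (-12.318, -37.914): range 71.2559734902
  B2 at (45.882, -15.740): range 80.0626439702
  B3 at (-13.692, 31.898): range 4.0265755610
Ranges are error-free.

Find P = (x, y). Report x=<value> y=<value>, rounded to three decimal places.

x=-17.518 y=33.152

eq1: (x + 12.318)² + (y + 37.914)² = 71.2559734902²
eq2: (x − 45.882)² + (y + 15.740)² = 80.0626439702²
eq3: (x + 13.692)² + (y − 31.898)² = 4.0265755610²
eq3−eq2, eq3−eq1 (x²,y² cancel):
  119.148·x − 95.276·y = -5245.861393
  2.748·x − 139.624·y = -4676.949195
det = 119.148·-139.624 − -95.276·2.748 = -16374.101904
x = (-5245.861393·-139.624 − -95.276·-4676.949195) / -16374.101904 = -17.518343
y = (119.148·-4676.949195 − -5245.861393·2.748) / -16374.101904 = 33.151957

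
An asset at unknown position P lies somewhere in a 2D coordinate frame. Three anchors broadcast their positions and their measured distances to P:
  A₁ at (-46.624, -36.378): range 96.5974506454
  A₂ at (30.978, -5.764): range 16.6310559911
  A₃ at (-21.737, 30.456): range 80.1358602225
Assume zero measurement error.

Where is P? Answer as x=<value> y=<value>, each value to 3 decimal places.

x=46.661 y=-11.299

eq1: (x + 46.624)² + (y + 36.378)² = 96.5974506454²
eq2: (x − 30.978)² + (y + 5.764)² = 16.6310559911²
eq3: (x + 21.737)² + (y − 30.456)² = 80.1358602225²
eq3−eq2, eq3−eq1 (x²,y² cancel):
  105.430·x − 72.440·y = 5737.959145
  -49.774·x − 133.668·y = -812.220223
det = 105.430·-133.668 − -72.440·-49.774 = -17698.245800
x = (5737.959145·-133.668 − -72.440·-812.220223) / -17698.245800 = 46.661051
y = (105.430·-812.220223 − 5737.959145·-49.774) / -17698.245800 = -11.298792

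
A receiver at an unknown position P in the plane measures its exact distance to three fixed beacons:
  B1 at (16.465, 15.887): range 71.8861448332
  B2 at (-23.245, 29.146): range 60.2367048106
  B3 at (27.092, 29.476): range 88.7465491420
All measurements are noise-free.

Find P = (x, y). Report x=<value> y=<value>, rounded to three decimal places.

x=-39.886 y=-28.746

eq1: (x − 16.465)² + (y − 15.887)² = 71.8861448332²
eq2: (x + 23.245)² + (y − 29.146)² = 60.2367048106²
eq3: (x − 27.092)² + (y − 29.476)² = 88.7465491420²
eq1−eq3, eq1−eq2 (x²,y² cancel):
  21.254·x + 27.178·y = -1629.014120
  -79.420·x + 26.518·y = 2405.483560
det = 21.254·26.518 − 27.178·-79.420 = 2722.090332
x = (-1629.014120·26.518 − 27.178·2405.483560) / 2722.090332 = -39.886416
y = (21.254·2405.483560 − -1629.014120·-79.420) / 2722.090332 = -28.746347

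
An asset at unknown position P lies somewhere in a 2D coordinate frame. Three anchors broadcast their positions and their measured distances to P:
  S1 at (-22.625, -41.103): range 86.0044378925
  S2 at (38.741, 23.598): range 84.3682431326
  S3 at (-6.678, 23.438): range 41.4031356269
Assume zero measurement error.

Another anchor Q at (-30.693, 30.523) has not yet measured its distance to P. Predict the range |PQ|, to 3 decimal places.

eq1: (x + 22.625)² + (y + 41.103)² = 86.0044378925²
eq2: (x − 38.741)² + (y − 23.598)² = 84.3682431326²
eq3: (x + 6.678)² + (y − 23.438)² = 41.4031356269²
eq2−eq1, eq2−eq3 (x²,y² cancel):
  -122.732·x − 129.402·y = -135.146339
  -90.838·x − 0.320·y = 3939.985653
det = -122.732·-0.320 − -129.402·-90.838 = -11715.344636
x = (-135.146339·-0.320 − -129.402·3939.985653) / -11715.344636 = -43.522857
y = (-122.732·3939.985653 − -135.146339·-90.838) / -11715.344636 = 42.323872
|P − Q| = √((-43.522857 − -30.693)² + (42.323872 − 30.523)²) = 17.431747

17.432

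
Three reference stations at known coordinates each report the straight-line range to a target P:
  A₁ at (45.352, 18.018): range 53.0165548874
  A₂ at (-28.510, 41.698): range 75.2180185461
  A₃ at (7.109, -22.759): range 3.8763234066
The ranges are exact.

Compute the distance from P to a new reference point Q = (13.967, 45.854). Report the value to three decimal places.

eq1: (x − 45.352)² + (y − 18.018)² = 53.0165548874²
eq2: (x + 28.510)² + (y − 41.698)² = 75.2180185461²
eq3: (x − 7.109)² + (y + 22.759)² = 3.8763234066²
eq2−eq1, eq2−eq3 (x²,y² cancel):
  147.724·x − 47.360·y = 2676.904146
  71.238·x − 128.914·y = 3659.691089
det = 147.724·-128.914 − -47.360·71.238 = -15669.860056
x = (2676.904146·-128.914 − -47.360·3659.691089) / -15669.860056 = 10.961646
y = (147.724·3659.691089 − 2676.904146·71.238) / -15669.860056 = -22.331208
|P − Q| = √((10.961646 − 13.967)² + (-22.331208 − 45.854)²) = 68.251409

68.251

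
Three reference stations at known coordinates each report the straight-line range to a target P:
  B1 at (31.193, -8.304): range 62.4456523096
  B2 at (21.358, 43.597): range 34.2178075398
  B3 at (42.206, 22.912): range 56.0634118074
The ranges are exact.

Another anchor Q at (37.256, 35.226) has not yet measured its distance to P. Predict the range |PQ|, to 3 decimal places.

49.424

eq1: (x − 31.193)² + (y + 8.304)² = 62.4456523096²
eq2: (x − 21.358)² + (y − 43.597)² = 34.2178075398²
eq3: (x − 42.206)² + (y − 22.912)² = 56.0634118074²
eq2−eq3, eq2−eq1 (x²,y² cancel):
  41.696·x − 41.370·y = -2022.804184
  19.670·x − 103.802·y = -4043.504048
det = 41.696·-103.802 − -41.370·19.670 = -3514.380292
x = (-2022.804184·-103.802 − -41.370·-4043.504048) / -3514.380292 = -12.147620
y = (41.696·-4043.504048 − -2022.804184·19.670) / -3514.380292 = 36.652091
|P − Q| = √((-12.147620 − 37.256)² + (36.652091 − 35.226)²) = 49.424199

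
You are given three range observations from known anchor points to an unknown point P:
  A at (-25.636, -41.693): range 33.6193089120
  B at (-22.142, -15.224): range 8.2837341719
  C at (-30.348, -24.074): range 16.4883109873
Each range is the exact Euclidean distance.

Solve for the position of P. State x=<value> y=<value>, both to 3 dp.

eq1: (x + 25.636)² + (y + 41.693)² = 33.6193089120²
eq2: (x + 22.142)² + (y + 15.224)² = 8.2837341719²
eq3: (x + 30.348)² + (y + 24.074)² = 16.4883109873²
eq1−eq2, eq1−eq3 (x²,y² cancel):
  6.988·x + 52.938·y = -611.834725
  -9.424·x + 35.238·y = -36.558632
det = 6.988·35.238 − 52.938·-9.424 = 745.130856
x = (-611.834725·35.238 − 52.938·-36.558632) / 745.130856 = -26.336973
y = (6.988·-36.558632 − -611.834725·-9.424) / 745.130856 = -8.081000

x=-26.337 y=-8.081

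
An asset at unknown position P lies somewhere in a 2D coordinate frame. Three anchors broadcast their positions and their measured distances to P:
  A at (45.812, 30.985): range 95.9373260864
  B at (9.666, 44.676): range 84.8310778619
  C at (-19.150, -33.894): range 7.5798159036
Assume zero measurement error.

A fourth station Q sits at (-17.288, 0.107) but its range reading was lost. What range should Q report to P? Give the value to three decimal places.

33.459

eq1: (x − 45.812)² + (y − 30.985)² = 95.9373260864²
eq2: (x − 9.666)² + (y − 44.676)² = 84.8310778619²
eq3: (x + 19.150)² + (y + 33.894)² = 7.5798159036²
eq1−eq3, eq1−eq2 (x²,y² cancel):
  -129.924·x − 129.758·y = 7603.233094
  -72.292·x + 27.382·y = 1038.225728
det = -129.924·27.382 − -129.758·-72.292 = -12938.044304
x = (7603.233094·27.382 − -129.758·1038.225728) / -12938.044304 = -26.503992
y = (-129.924·1038.225728 − 7603.233094·-72.292) / -12938.044304 = -32.057587
|P − Q| = √((-26.503992 − -17.288)² + (-32.057587 − 0.107)²) = 33.458858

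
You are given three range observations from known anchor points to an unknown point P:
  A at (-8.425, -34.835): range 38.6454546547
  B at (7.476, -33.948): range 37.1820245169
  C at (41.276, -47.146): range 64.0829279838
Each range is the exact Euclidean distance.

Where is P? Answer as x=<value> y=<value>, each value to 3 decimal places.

x=0.948 y=2.657

eq1: (x + 8.425)² + (y + 34.835)² = 38.6454546547²
eq2: (x − 7.476)² + (y + 33.948)² = 37.1820245169²
eq3: (x − 41.276)² + (y + 47.146)² = 64.0829279838²
eq1−eq2, eq1−eq3 (x²,y² cancel):
  31.802·x + 1.774·y = 34.867648
  99.402·x − 24.622·y = 28.845148
det = 31.802·-24.622 − 1.774·99.402 = -959.367992
x = (34.867648·-24.622 − 1.774·28.845148) / -959.367992 = 0.948210
y = (31.802·28.845148 − 34.867648·99.402) / -959.367992 = 2.656520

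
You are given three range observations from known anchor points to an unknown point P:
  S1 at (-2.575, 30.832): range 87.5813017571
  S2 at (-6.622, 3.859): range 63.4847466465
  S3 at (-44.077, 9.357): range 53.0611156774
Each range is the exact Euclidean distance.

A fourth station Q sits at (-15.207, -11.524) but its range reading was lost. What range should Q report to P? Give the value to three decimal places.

46.453

eq1: (x + 2.575)² + (y − 30.832)² = 87.5813017571²
eq2: (x + 6.622)² + (y − 3.859)² = 63.4847466465²
eq3: (x + 44.077)² + (y − 9.357)² = 53.0611156774²
eq1−eq3, eq1−eq2 (x²,y² cancel):
  -83.004·x − 42.950·y = 5928.094950
  -8.094·x − 53.946·y = 2741.671277
det = -83.004·-53.946 − -42.950·-8.094 = 4130.096484
x = (5928.094950·-53.946 − -42.950·2741.671277) / 4130.096484 = -48.919494
y = (-83.004·2741.671277 − 5928.094950·-8.094) / 4130.096484 = -43.482684
|P − Q| = √((-48.919494 − -15.207)² + (-43.482684 − -11.524)²) = 46.453092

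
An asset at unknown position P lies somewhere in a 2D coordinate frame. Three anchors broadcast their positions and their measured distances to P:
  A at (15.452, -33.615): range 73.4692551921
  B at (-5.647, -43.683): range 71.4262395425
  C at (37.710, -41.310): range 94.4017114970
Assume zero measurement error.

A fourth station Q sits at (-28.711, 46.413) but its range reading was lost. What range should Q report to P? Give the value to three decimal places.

eq1: (x − 15.452)² + (y + 33.615)² = 73.4692551921²
eq2: (x + 5.647)² + (y + 43.683)² = 71.4262395425²
eq3: (x − 37.710)² + (y + 41.310)² = 94.4017114970²
eq3−eq1, eq3−eq2 (x²,y² cancel):
  -44.516·x + 15.390·y = 1754.124004
  -86.714·x − 4.746·y = 2621.508336
det = -44.516·-4.746 − 15.390·-86.714 = 1545.801396
x = (1754.124004·-4.746 − 15.390·2621.508336) / 1545.801396 = -31.485342
y = (-44.516·2621.508336 − 1754.124004·-86.714) / 1545.801396 = 22.905946
|P − Q| = √((-31.485342 − -28.711)² + (22.905946 − 46.413)²) = 23.670204

23.670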